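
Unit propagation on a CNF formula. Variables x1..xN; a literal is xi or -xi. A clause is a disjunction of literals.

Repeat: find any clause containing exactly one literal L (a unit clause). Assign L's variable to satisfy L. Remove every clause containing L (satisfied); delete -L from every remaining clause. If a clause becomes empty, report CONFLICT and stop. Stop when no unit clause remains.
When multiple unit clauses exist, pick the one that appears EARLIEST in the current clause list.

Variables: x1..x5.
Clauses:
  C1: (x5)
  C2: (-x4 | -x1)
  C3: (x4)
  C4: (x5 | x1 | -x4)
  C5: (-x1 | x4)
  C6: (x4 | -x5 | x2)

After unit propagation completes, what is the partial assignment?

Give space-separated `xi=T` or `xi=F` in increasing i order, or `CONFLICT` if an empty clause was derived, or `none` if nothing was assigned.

Answer: x1=F x4=T x5=T

Derivation:
unit clause [5] forces x5=T; simplify:
  drop -5 from [4, -5, 2] -> [4, 2]
  satisfied 2 clause(s); 4 remain; assigned so far: [5]
unit clause [4] forces x4=T; simplify:
  drop -4 from [-4, -1] -> [-1]
  satisfied 3 clause(s); 1 remain; assigned so far: [4, 5]
unit clause [-1] forces x1=F; simplify:
  satisfied 1 clause(s); 0 remain; assigned so far: [1, 4, 5]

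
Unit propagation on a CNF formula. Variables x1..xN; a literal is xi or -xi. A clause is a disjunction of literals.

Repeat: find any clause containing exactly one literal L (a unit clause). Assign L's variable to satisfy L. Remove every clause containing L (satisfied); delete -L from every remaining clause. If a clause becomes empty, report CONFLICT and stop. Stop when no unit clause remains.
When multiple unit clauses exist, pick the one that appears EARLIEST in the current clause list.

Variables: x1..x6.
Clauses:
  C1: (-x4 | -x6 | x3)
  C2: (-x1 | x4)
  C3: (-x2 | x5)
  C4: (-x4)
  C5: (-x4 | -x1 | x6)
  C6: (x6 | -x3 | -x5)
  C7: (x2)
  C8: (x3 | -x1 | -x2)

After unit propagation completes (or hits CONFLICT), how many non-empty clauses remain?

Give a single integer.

unit clause [-4] forces x4=F; simplify:
  drop 4 from [-1, 4] -> [-1]
  satisfied 3 clause(s); 5 remain; assigned so far: [4]
unit clause [-1] forces x1=F; simplify:
  satisfied 2 clause(s); 3 remain; assigned so far: [1, 4]
unit clause [2] forces x2=T; simplify:
  drop -2 from [-2, 5] -> [5]
  satisfied 1 clause(s); 2 remain; assigned so far: [1, 2, 4]
unit clause [5] forces x5=T; simplify:
  drop -5 from [6, -3, -5] -> [6, -3]
  satisfied 1 clause(s); 1 remain; assigned so far: [1, 2, 4, 5]

Answer: 1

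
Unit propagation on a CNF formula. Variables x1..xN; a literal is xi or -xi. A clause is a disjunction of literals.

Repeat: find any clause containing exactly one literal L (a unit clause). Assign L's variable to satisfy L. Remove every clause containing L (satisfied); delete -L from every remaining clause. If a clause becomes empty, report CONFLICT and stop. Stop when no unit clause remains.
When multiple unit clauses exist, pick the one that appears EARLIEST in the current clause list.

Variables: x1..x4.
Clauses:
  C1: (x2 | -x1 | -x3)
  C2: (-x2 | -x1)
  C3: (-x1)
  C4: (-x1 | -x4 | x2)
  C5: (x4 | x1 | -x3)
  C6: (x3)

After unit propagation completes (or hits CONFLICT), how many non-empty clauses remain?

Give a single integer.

unit clause [-1] forces x1=F; simplify:
  drop 1 from [4, 1, -3] -> [4, -3]
  satisfied 4 clause(s); 2 remain; assigned so far: [1]
unit clause [3] forces x3=T; simplify:
  drop -3 from [4, -3] -> [4]
  satisfied 1 clause(s); 1 remain; assigned so far: [1, 3]
unit clause [4] forces x4=T; simplify:
  satisfied 1 clause(s); 0 remain; assigned so far: [1, 3, 4]

Answer: 0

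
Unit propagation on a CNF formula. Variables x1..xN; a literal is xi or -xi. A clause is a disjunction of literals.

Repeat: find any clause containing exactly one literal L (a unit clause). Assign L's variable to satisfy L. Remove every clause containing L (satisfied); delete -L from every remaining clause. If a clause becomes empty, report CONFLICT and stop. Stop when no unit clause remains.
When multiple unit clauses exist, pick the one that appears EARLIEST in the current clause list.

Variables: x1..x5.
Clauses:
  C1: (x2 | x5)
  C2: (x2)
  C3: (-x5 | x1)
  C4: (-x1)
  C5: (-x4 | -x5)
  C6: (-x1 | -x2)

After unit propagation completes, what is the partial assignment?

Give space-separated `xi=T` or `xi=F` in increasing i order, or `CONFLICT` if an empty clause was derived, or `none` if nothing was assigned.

unit clause [2] forces x2=T; simplify:
  drop -2 from [-1, -2] -> [-1]
  satisfied 2 clause(s); 4 remain; assigned so far: [2]
unit clause [-1] forces x1=F; simplify:
  drop 1 from [-5, 1] -> [-5]
  satisfied 2 clause(s); 2 remain; assigned so far: [1, 2]
unit clause [-5] forces x5=F; simplify:
  satisfied 2 clause(s); 0 remain; assigned so far: [1, 2, 5]

Answer: x1=F x2=T x5=F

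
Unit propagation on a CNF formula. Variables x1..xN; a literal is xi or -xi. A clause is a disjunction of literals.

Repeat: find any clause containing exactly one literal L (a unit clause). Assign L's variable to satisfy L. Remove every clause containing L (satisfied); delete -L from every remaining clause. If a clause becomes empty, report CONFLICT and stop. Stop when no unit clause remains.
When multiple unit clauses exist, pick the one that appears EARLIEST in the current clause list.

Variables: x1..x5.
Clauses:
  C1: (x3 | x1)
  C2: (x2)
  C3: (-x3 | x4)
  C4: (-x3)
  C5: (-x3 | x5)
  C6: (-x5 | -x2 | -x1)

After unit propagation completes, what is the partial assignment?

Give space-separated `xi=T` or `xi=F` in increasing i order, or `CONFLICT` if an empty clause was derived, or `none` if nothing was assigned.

Answer: x1=T x2=T x3=F x5=F

Derivation:
unit clause [2] forces x2=T; simplify:
  drop -2 from [-5, -2, -1] -> [-5, -1]
  satisfied 1 clause(s); 5 remain; assigned so far: [2]
unit clause [-3] forces x3=F; simplify:
  drop 3 from [3, 1] -> [1]
  satisfied 3 clause(s); 2 remain; assigned so far: [2, 3]
unit clause [1] forces x1=T; simplify:
  drop -1 from [-5, -1] -> [-5]
  satisfied 1 clause(s); 1 remain; assigned so far: [1, 2, 3]
unit clause [-5] forces x5=F; simplify:
  satisfied 1 clause(s); 0 remain; assigned so far: [1, 2, 3, 5]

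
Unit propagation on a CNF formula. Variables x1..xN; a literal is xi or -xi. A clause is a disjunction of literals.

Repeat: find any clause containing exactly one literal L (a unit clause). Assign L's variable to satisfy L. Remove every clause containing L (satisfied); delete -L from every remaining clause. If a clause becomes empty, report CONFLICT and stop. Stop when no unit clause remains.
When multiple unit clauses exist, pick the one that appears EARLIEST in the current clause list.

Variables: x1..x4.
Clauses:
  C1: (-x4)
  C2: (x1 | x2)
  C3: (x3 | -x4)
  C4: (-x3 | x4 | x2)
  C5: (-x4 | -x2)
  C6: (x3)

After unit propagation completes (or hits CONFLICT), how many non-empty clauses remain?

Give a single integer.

Answer: 0

Derivation:
unit clause [-4] forces x4=F; simplify:
  drop 4 from [-3, 4, 2] -> [-3, 2]
  satisfied 3 clause(s); 3 remain; assigned so far: [4]
unit clause [3] forces x3=T; simplify:
  drop -3 from [-3, 2] -> [2]
  satisfied 1 clause(s); 2 remain; assigned so far: [3, 4]
unit clause [2] forces x2=T; simplify:
  satisfied 2 clause(s); 0 remain; assigned so far: [2, 3, 4]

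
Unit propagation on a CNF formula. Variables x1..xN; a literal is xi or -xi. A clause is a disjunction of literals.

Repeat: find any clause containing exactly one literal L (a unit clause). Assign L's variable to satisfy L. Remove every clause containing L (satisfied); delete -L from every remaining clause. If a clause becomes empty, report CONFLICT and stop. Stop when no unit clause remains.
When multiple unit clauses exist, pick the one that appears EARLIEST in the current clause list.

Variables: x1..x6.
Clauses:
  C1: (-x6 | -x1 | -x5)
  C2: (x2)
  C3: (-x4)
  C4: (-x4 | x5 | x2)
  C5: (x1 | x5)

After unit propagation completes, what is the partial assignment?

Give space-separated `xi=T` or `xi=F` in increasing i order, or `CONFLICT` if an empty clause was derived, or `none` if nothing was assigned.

unit clause [2] forces x2=T; simplify:
  satisfied 2 clause(s); 3 remain; assigned so far: [2]
unit clause [-4] forces x4=F; simplify:
  satisfied 1 clause(s); 2 remain; assigned so far: [2, 4]

Answer: x2=T x4=F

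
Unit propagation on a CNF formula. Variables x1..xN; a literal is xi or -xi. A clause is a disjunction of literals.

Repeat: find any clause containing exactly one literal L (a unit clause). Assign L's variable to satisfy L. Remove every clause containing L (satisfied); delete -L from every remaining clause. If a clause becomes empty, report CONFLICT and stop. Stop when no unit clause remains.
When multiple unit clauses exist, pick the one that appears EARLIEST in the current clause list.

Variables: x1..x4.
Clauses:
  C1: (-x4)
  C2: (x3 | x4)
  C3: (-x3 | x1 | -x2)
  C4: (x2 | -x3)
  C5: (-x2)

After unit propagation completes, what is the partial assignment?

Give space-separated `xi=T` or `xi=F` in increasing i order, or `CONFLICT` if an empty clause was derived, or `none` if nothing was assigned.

Answer: CONFLICT

Derivation:
unit clause [-4] forces x4=F; simplify:
  drop 4 from [3, 4] -> [3]
  satisfied 1 clause(s); 4 remain; assigned so far: [4]
unit clause [3] forces x3=T; simplify:
  drop -3 from [-3, 1, -2] -> [1, -2]
  drop -3 from [2, -3] -> [2]
  satisfied 1 clause(s); 3 remain; assigned so far: [3, 4]
unit clause [2] forces x2=T; simplify:
  drop -2 from [1, -2] -> [1]
  drop -2 from [-2] -> [] (empty!)
  satisfied 1 clause(s); 2 remain; assigned so far: [2, 3, 4]
CONFLICT (empty clause)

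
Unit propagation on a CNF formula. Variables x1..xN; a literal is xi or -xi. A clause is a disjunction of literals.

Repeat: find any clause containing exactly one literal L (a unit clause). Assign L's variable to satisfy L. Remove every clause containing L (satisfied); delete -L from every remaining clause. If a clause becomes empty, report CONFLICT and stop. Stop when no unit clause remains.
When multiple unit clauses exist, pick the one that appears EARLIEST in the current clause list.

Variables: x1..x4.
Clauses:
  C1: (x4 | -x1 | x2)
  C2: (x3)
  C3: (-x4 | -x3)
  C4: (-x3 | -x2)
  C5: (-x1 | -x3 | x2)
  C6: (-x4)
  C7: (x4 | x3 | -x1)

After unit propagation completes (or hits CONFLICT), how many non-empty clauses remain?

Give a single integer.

Answer: 0

Derivation:
unit clause [3] forces x3=T; simplify:
  drop -3 from [-4, -3] -> [-4]
  drop -3 from [-3, -2] -> [-2]
  drop -3 from [-1, -3, 2] -> [-1, 2]
  satisfied 2 clause(s); 5 remain; assigned so far: [3]
unit clause [-4] forces x4=F; simplify:
  drop 4 from [4, -1, 2] -> [-1, 2]
  satisfied 2 clause(s); 3 remain; assigned so far: [3, 4]
unit clause [-2] forces x2=F; simplify:
  drop 2 from [-1, 2] -> [-1]
  drop 2 from [-1, 2] -> [-1]
  satisfied 1 clause(s); 2 remain; assigned so far: [2, 3, 4]
unit clause [-1] forces x1=F; simplify:
  satisfied 2 clause(s); 0 remain; assigned so far: [1, 2, 3, 4]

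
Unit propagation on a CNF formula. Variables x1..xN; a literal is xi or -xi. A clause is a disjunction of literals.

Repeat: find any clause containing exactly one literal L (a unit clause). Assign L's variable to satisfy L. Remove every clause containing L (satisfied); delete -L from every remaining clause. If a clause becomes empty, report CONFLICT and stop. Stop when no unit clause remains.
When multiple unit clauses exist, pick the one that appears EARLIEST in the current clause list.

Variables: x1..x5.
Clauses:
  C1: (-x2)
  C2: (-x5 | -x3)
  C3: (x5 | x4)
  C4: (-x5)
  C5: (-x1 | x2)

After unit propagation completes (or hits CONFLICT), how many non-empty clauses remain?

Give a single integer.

Answer: 0

Derivation:
unit clause [-2] forces x2=F; simplify:
  drop 2 from [-1, 2] -> [-1]
  satisfied 1 clause(s); 4 remain; assigned so far: [2]
unit clause [-5] forces x5=F; simplify:
  drop 5 from [5, 4] -> [4]
  satisfied 2 clause(s); 2 remain; assigned so far: [2, 5]
unit clause [4] forces x4=T; simplify:
  satisfied 1 clause(s); 1 remain; assigned so far: [2, 4, 5]
unit clause [-1] forces x1=F; simplify:
  satisfied 1 clause(s); 0 remain; assigned so far: [1, 2, 4, 5]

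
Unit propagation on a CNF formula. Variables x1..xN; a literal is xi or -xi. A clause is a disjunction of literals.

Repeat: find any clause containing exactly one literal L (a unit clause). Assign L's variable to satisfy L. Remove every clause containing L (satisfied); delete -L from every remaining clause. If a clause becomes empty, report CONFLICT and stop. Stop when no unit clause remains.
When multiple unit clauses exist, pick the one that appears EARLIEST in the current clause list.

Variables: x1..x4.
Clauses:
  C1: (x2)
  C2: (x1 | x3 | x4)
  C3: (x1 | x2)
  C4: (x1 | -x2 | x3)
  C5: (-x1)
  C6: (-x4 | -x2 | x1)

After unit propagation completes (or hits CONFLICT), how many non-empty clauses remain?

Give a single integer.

unit clause [2] forces x2=T; simplify:
  drop -2 from [1, -2, 3] -> [1, 3]
  drop -2 from [-4, -2, 1] -> [-4, 1]
  satisfied 2 clause(s); 4 remain; assigned so far: [2]
unit clause [-1] forces x1=F; simplify:
  drop 1 from [1, 3, 4] -> [3, 4]
  drop 1 from [1, 3] -> [3]
  drop 1 from [-4, 1] -> [-4]
  satisfied 1 clause(s); 3 remain; assigned so far: [1, 2]
unit clause [3] forces x3=T; simplify:
  satisfied 2 clause(s); 1 remain; assigned so far: [1, 2, 3]
unit clause [-4] forces x4=F; simplify:
  satisfied 1 clause(s); 0 remain; assigned so far: [1, 2, 3, 4]

Answer: 0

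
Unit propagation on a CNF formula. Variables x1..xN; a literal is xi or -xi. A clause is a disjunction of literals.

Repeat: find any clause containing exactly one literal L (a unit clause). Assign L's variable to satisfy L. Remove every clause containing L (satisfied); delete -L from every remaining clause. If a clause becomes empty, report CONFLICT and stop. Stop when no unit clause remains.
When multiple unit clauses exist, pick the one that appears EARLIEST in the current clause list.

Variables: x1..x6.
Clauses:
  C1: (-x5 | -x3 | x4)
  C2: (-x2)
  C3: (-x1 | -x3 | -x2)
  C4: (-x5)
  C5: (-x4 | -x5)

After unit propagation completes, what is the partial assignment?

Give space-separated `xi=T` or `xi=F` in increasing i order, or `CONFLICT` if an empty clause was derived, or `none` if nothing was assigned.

unit clause [-2] forces x2=F; simplify:
  satisfied 2 clause(s); 3 remain; assigned so far: [2]
unit clause [-5] forces x5=F; simplify:
  satisfied 3 clause(s); 0 remain; assigned so far: [2, 5]

Answer: x2=F x5=F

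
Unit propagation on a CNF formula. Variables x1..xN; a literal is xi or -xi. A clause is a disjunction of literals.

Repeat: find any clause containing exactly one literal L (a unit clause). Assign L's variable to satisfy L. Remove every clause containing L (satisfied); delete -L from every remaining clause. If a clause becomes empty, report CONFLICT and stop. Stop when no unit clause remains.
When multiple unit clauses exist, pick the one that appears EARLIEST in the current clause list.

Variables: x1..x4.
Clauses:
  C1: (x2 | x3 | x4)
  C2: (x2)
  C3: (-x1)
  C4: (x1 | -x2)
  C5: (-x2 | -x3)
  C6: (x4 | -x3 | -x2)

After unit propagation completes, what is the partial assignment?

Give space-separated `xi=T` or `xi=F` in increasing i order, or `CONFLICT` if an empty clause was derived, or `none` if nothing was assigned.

unit clause [2] forces x2=T; simplify:
  drop -2 from [1, -2] -> [1]
  drop -2 from [-2, -3] -> [-3]
  drop -2 from [4, -3, -2] -> [4, -3]
  satisfied 2 clause(s); 4 remain; assigned so far: [2]
unit clause [-1] forces x1=F; simplify:
  drop 1 from [1] -> [] (empty!)
  satisfied 1 clause(s); 3 remain; assigned so far: [1, 2]
CONFLICT (empty clause)

Answer: CONFLICT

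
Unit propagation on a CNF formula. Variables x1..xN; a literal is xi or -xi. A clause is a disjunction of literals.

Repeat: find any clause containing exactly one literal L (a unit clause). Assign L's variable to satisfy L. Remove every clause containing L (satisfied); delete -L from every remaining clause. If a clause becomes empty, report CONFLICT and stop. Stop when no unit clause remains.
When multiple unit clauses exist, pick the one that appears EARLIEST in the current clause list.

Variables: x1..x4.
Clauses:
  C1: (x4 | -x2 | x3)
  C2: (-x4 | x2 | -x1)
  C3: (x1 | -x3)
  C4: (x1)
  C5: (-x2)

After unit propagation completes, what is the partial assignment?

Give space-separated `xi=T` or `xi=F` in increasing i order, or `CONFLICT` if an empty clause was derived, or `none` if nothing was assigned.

Answer: x1=T x2=F x4=F

Derivation:
unit clause [1] forces x1=T; simplify:
  drop -1 from [-4, 2, -1] -> [-4, 2]
  satisfied 2 clause(s); 3 remain; assigned so far: [1]
unit clause [-2] forces x2=F; simplify:
  drop 2 from [-4, 2] -> [-4]
  satisfied 2 clause(s); 1 remain; assigned so far: [1, 2]
unit clause [-4] forces x4=F; simplify:
  satisfied 1 clause(s); 0 remain; assigned so far: [1, 2, 4]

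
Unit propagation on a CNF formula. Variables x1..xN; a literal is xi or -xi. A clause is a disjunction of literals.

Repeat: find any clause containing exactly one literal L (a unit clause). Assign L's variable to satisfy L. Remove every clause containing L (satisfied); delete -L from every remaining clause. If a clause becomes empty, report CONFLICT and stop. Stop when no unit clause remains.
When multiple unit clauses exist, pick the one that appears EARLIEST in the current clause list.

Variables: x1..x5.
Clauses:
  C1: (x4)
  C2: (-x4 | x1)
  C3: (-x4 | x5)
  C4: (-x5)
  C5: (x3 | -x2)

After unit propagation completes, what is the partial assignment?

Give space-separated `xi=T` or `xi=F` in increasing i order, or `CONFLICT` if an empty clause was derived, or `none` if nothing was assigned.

unit clause [4] forces x4=T; simplify:
  drop -4 from [-4, 1] -> [1]
  drop -4 from [-4, 5] -> [5]
  satisfied 1 clause(s); 4 remain; assigned so far: [4]
unit clause [1] forces x1=T; simplify:
  satisfied 1 clause(s); 3 remain; assigned so far: [1, 4]
unit clause [5] forces x5=T; simplify:
  drop -5 from [-5] -> [] (empty!)
  satisfied 1 clause(s); 2 remain; assigned so far: [1, 4, 5]
CONFLICT (empty clause)

Answer: CONFLICT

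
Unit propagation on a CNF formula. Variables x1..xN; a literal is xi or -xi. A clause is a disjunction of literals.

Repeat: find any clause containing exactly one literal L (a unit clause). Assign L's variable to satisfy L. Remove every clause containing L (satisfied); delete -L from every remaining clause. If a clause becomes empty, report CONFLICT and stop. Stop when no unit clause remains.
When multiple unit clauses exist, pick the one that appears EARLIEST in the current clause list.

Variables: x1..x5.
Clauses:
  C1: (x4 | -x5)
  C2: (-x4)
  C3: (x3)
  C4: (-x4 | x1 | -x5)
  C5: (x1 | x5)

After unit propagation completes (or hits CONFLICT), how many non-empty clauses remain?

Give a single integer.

Answer: 0

Derivation:
unit clause [-4] forces x4=F; simplify:
  drop 4 from [4, -5] -> [-5]
  satisfied 2 clause(s); 3 remain; assigned so far: [4]
unit clause [-5] forces x5=F; simplify:
  drop 5 from [1, 5] -> [1]
  satisfied 1 clause(s); 2 remain; assigned so far: [4, 5]
unit clause [3] forces x3=T; simplify:
  satisfied 1 clause(s); 1 remain; assigned so far: [3, 4, 5]
unit clause [1] forces x1=T; simplify:
  satisfied 1 clause(s); 0 remain; assigned so far: [1, 3, 4, 5]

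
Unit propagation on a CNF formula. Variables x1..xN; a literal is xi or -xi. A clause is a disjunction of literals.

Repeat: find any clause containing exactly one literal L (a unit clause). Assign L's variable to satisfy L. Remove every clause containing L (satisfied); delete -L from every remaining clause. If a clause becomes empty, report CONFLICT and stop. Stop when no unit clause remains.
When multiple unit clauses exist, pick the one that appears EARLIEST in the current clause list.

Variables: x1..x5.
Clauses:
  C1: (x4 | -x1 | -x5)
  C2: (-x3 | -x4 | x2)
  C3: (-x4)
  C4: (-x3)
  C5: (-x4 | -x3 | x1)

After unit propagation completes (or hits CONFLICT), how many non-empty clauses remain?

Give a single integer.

Answer: 1

Derivation:
unit clause [-4] forces x4=F; simplify:
  drop 4 from [4, -1, -5] -> [-1, -5]
  satisfied 3 clause(s); 2 remain; assigned so far: [4]
unit clause [-3] forces x3=F; simplify:
  satisfied 1 clause(s); 1 remain; assigned so far: [3, 4]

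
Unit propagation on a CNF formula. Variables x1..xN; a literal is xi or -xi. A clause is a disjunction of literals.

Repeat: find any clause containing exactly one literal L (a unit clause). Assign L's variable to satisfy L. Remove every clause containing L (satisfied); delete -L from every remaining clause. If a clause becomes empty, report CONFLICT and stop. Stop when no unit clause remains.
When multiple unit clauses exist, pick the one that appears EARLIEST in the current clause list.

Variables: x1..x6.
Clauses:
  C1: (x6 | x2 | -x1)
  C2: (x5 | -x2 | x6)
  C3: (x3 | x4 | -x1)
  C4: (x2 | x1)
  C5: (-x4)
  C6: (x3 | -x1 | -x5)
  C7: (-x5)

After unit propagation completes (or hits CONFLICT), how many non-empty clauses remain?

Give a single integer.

unit clause [-4] forces x4=F; simplify:
  drop 4 from [3, 4, -1] -> [3, -1]
  satisfied 1 clause(s); 6 remain; assigned so far: [4]
unit clause [-5] forces x5=F; simplify:
  drop 5 from [5, -2, 6] -> [-2, 6]
  satisfied 2 clause(s); 4 remain; assigned so far: [4, 5]

Answer: 4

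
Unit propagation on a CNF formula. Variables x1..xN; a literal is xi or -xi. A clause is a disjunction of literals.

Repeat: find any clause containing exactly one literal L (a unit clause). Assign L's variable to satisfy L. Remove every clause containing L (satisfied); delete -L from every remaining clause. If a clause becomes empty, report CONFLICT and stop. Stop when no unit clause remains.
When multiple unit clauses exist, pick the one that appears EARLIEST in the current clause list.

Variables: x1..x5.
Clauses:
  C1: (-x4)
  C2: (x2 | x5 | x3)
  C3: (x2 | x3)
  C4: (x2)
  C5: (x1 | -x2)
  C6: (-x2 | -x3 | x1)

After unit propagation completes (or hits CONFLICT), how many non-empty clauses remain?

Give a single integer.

unit clause [-4] forces x4=F; simplify:
  satisfied 1 clause(s); 5 remain; assigned so far: [4]
unit clause [2] forces x2=T; simplify:
  drop -2 from [1, -2] -> [1]
  drop -2 from [-2, -3, 1] -> [-3, 1]
  satisfied 3 clause(s); 2 remain; assigned so far: [2, 4]
unit clause [1] forces x1=T; simplify:
  satisfied 2 clause(s); 0 remain; assigned so far: [1, 2, 4]

Answer: 0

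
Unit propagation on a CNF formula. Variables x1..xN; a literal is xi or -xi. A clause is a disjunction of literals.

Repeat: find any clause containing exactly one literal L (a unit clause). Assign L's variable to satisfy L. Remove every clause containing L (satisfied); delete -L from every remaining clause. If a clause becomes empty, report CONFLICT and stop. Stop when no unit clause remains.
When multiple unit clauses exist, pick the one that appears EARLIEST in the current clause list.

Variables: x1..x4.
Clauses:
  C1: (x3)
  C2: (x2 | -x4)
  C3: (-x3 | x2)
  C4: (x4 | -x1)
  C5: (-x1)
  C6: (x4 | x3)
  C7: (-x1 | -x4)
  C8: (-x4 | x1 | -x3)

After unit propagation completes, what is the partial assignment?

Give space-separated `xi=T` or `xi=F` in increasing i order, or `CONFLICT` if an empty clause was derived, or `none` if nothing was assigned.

unit clause [3] forces x3=T; simplify:
  drop -3 from [-3, 2] -> [2]
  drop -3 from [-4, 1, -3] -> [-4, 1]
  satisfied 2 clause(s); 6 remain; assigned so far: [3]
unit clause [2] forces x2=T; simplify:
  satisfied 2 clause(s); 4 remain; assigned so far: [2, 3]
unit clause [-1] forces x1=F; simplify:
  drop 1 from [-4, 1] -> [-4]
  satisfied 3 clause(s); 1 remain; assigned so far: [1, 2, 3]
unit clause [-4] forces x4=F; simplify:
  satisfied 1 clause(s); 0 remain; assigned so far: [1, 2, 3, 4]

Answer: x1=F x2=T x3=T x4=F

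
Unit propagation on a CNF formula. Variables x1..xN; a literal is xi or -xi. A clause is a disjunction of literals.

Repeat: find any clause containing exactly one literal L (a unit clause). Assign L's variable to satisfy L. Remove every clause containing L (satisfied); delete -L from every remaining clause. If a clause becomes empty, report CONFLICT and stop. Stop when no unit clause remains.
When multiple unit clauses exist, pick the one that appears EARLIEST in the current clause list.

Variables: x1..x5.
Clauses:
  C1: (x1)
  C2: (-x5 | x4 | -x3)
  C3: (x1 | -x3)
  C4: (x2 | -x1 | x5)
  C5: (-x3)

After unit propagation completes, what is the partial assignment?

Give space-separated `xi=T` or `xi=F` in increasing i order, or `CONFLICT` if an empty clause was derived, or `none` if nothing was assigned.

unit clause [1] forces x1=T; simplify:
  drop -1 from [2, -1, 5] -> [2, 5]
  satisfied 2 clause(s); 3 remain; assigned so far: [1]
unit clause [-3] forces x3=F; simplify:
  satisfied 2 clause(s); 1 remain; assigned so far: [1, 3]

Answer: x1=T x3=F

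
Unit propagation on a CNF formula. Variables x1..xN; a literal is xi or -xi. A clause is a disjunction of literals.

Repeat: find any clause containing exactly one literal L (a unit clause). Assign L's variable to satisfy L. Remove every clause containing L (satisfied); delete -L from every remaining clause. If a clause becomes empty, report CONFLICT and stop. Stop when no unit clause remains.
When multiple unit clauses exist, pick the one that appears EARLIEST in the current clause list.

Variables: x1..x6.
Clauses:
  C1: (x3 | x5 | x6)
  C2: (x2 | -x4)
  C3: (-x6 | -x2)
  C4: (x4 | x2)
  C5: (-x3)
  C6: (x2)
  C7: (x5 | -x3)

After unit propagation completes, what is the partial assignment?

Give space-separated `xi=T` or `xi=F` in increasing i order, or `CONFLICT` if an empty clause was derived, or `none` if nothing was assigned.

unit clause [-3] forces x3=F; simplify:
  drop 3 from [3, 5, 6] -> [5, 6]
  satisfied 2 clause(s); 5 remain; assigned so far: [3]
unit clause [2] forces x2=T; simplify:
  drop -2 from [-6, -2] -> [-6]
  satisfied 3 clause(s); 2 remain; assigned so far: [2, 3]
unit clause [-6] forces x6=F; simplify:
  drop 6 from [5, 6] -> [5]
  satisfied 1 clause(s); 1 remain; assigned so far: [2, 3, 6]
unit clause [5] forces x5=T; simplify:
  satisfied 1 clause(s); 0 remain; assigned so far: [2, 3, 5, 6]

Answer: x2=T x3=F x5=T x6=F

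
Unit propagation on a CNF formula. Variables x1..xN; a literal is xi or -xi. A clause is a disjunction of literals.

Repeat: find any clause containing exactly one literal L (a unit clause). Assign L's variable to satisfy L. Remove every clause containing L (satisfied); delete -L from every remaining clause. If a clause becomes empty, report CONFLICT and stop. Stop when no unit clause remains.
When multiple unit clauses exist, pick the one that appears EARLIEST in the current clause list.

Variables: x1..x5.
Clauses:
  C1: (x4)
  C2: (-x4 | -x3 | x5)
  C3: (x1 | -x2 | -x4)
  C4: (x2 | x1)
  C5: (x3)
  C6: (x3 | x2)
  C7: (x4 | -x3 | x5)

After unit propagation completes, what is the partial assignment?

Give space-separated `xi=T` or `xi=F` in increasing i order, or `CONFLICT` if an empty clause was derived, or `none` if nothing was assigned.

unit clause [4] forces x4=T; simplify:
  drop -4 from [-4, -3, 5] -> [-3, 5]
  drop -4 from [1, -2, -4] -> [1, -2]
  satisfied 2 clause(s); 5 remain; assigned so far: [4]
unit clause [3] forces x3=T; simplify:
  drop -3 from [-3, 5] -> [5]
  satisfied 2 clause(s); 3 remain; assigned so far: [3, 4]
unit clause [5] forces x5=T; simplify:
  satisfied 1 clause(s); 2 remain; assigned so far: [3, 4, 5]

Answer: x3=T x4=T x5=T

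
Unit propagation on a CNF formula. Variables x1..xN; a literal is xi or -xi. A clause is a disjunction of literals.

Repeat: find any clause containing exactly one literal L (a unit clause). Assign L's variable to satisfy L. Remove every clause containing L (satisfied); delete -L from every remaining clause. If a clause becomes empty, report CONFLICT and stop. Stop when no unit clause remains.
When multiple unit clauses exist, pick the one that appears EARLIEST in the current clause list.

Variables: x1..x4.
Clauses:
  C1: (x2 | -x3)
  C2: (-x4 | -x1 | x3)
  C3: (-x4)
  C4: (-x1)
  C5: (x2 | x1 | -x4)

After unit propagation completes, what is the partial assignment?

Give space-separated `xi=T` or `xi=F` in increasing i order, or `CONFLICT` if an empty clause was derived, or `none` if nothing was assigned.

unit clause [-4] forces x4=F; simplify:
  satisfied 3 clause(s); 2 remain; assigned so far: [4]
unit clause [-1] forces x1=F; simplify:
  satisfied 1 clause(s); 1 remain; assigned so far: [1, 4]

Answer: x1=F x4=F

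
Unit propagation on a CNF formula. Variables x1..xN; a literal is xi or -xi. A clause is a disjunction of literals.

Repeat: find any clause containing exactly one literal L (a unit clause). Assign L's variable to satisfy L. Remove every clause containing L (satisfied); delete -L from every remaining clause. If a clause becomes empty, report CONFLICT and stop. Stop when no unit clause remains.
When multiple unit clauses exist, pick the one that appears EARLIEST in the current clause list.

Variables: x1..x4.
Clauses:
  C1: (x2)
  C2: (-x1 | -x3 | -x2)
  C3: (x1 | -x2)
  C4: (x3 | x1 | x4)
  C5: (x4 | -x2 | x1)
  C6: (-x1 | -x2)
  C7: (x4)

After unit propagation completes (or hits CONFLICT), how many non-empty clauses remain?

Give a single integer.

unit clause [2] forces x2=T; simplify:
  drop -2 from [-1, -3, -2] -> [-1, -3]
  drop -2 from [1, -2] -> [1]
  drop -2 from [4, -2, 1] -> [4, 1]
  drop -2 from [-1, -2] -> [-1]
  satisfied 1 clause(s); 6 remain; assigned so far: [2]
unit clause [1] forces x1=T; simplify:
  drop -1 from [-1, -3] -> [-3]
  drop -1 from [-1] -> [] (empty!)
  satisfied 3 clause(s); 3 remain; assigned so far: [1, 2]
CONFLICT (empty clause)

Answer: 2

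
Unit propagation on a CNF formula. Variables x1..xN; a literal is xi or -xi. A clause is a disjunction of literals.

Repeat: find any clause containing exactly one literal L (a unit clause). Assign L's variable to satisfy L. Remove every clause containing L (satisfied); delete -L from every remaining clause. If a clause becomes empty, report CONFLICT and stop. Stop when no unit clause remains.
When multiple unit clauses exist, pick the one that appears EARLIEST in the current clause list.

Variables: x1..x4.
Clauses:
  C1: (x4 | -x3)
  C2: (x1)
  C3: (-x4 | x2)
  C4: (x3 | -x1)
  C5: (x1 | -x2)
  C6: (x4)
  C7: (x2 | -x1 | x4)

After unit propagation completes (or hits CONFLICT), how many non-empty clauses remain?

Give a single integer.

Answer: 0

Derivation:
unit clause [1] forces x1=T; simplify:
  drop -1 from [3, -1] -> [3]
  drop -1 from [2, -1, 4] -> [2, 4]
  satisfied 2 clause(s); 5 remain; assigned so far: [1]
unit clause [3] forces x3=T; simplify:
  drop -3 from [4, -3] -> [4]
  satisfied 1 clause(s); 4 remain; assigned so far: [1, 3]
unit clause [4] forces x4=T; simplify:
  drop -4 from [-4, 2] -> [2]
  satisfied 3 clause(s); 1 remain; assigned so far: [1, 3, 4]
unit clause [2] forces x2=T; simplify:
  satisfied 1 clause(s); 0 remain; assigned so far: [1, 2, 3, 4]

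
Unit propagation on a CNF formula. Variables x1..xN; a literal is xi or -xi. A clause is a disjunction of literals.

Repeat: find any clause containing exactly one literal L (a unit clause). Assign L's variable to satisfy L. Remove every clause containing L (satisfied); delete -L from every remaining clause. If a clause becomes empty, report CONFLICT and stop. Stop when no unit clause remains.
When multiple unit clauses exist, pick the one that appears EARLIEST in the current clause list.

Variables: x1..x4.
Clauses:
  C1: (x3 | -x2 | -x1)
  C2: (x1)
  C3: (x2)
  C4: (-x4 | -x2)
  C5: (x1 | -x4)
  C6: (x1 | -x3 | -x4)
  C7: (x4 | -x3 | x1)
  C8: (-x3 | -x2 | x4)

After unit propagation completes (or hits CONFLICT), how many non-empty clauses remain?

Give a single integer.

Answer: 0

Derivation:
unit clause [1] forces x1=T; simplify:
  drop -1 from [3, -2, -1] -> [3, -2]
  satisfied 4 clause(s); 4 remain; assigned so far: [1]
unit clause [2] forces x2=T; simplify:
  drop -2 from [3, -2] -> [3]
  drop -2 from [-4, -2] -> [-4]
  drop -2 from [-3, -2, 4] -> [-3, 4]
  satisfied 1 clause(s); 3 remain; assigned so far: [1, 2]
unit clause [3] forces x3=T; simplify:
  drop -3 from [-3, 4] -> [4]
  satisfied 1 clause(s); 2 remain; assigned so far: [1, 2, 3]
unit clause [-4] forces x4=F; simplify:
  drop 4 from [4] -> [] (empty!)
  satisfied 1 clause(s); 1 remain; assigned so far: [1, 2, 3, 4]
CONFLICT (empty clause)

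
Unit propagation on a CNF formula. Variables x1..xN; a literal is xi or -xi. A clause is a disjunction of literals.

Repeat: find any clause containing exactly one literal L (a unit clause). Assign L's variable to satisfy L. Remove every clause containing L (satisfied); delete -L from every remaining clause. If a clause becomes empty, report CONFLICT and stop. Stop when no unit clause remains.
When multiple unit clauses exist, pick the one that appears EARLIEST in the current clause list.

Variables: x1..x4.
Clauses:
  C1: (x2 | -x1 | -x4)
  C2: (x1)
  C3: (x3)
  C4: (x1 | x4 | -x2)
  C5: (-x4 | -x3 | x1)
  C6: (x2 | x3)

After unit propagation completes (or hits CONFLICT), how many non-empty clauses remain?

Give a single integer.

unit clause [1] forces x1=T; simplify:
  drop -1 from [2, -1, -4] -> [2, -4]
  satisfied 3 clause(s); 3 remain; assigned so far: [1]
unit clause [3] forces x3=T; simplify:
  satisfied 2 clause(s); 1 remain; assigned so far: [1, 3]

Answer: 1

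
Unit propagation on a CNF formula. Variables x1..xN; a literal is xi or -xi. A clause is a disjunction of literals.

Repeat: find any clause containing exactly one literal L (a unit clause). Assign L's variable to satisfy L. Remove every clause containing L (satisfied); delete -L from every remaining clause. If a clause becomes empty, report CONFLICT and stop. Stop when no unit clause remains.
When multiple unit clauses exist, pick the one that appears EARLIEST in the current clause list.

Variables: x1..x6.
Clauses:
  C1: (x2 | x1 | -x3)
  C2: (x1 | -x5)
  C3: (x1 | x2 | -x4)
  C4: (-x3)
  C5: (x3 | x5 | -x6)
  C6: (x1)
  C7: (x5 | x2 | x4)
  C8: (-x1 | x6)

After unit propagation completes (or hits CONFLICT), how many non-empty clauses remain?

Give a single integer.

unit clause [-3] forces x3=F; simplify:
  drop 3 from [3, 5, -6] -> [5, -6]
  satisfied 2 clause(s); 6 remain; assigned so far: [3]
unit clause [1] forces x1=T; simplify:
  drop -1 from [-1, 6] -> [6]
  satisfied 3 clause(s); 3 remain; assigned so far: [1, 3]
unit clause [6] forces x6=T; simplify:
  drop -6 from [5, -6] -> [5]
  satisfied 1 clause(s); 2 remain; assigned so far: [1, 3, 6]
unit clause [5] forces x5=T; simplify:
  satisfied 2 clause(s); 0 remain; assigned so far: [1, 3, 5, 6]

Answer: 0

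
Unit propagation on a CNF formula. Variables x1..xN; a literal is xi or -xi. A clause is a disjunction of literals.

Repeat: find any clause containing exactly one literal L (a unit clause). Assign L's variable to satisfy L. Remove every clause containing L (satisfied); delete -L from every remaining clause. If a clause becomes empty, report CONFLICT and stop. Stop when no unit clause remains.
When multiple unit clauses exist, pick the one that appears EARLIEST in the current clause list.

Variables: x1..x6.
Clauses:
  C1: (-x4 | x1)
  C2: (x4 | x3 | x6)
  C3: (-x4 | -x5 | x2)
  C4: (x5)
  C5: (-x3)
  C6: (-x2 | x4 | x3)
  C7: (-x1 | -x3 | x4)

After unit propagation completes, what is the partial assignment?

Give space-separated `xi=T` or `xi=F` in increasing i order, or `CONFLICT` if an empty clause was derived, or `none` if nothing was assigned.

unit clause [5] forces x5=T; simplify:
  drop -5 from [-4, -5, 2] -> [-4, 2]
  satisfied 1 clause(s); 6 remain; assigned so far: [5]
unit clause [-3] forces x3=F; simplify:
  drop 3 from [4, 3, 6] -> [4, 6]
  drop 3 from [-2, 4, 3] -> [-2, 4]
  satisfied 2 clause(s); 4 remain; assigned so far: [3, 5]

Answer: x3=F x5=T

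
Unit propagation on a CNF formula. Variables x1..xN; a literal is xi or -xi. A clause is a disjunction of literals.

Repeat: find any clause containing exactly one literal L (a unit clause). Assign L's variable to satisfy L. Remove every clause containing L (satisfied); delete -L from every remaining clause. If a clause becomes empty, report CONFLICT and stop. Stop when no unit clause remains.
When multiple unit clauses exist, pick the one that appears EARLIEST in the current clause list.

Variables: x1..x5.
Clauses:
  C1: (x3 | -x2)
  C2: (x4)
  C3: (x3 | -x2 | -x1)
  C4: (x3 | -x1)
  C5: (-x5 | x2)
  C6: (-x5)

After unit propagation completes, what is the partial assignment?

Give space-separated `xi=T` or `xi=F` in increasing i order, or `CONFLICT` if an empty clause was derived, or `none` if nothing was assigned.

unit clause [4] forces x4=T; simplify:
  satisfied 1 clause(s); 5 remain; assigned so far: [4]
unit clause [-5] forces x5=F; simplify:
  satisfied 2 clause(s); 3 remain; assigned so far: [4, 5]

Answer: x4=T x5=F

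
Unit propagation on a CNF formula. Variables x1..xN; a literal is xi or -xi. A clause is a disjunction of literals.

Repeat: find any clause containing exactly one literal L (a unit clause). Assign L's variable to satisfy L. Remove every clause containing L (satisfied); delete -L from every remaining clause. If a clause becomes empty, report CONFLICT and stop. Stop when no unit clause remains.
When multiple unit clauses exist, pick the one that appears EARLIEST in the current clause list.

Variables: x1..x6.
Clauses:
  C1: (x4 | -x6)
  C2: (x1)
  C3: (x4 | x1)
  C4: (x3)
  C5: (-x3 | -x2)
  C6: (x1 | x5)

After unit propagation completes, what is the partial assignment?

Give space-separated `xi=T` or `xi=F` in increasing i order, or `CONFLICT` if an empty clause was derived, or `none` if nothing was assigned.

Answer: x1=T x2=F x3=T

Derivation:
unit clause [1] forces x1=T; simplify:
  satisfied 3 clause(s); 3 remain; assigned so far: [1]
unit clause [3] forces x3=T; simplify:
  drop -3 from [-3, -2] -> [-2]
  satisfied 1 clause(s); 2 remain; assigned so far: [1, 3]
unit clause [-2] forces x2=F; simplify:
  satisfied 1 clause(s); 1 remain; assigned so far: [1, 2, 3]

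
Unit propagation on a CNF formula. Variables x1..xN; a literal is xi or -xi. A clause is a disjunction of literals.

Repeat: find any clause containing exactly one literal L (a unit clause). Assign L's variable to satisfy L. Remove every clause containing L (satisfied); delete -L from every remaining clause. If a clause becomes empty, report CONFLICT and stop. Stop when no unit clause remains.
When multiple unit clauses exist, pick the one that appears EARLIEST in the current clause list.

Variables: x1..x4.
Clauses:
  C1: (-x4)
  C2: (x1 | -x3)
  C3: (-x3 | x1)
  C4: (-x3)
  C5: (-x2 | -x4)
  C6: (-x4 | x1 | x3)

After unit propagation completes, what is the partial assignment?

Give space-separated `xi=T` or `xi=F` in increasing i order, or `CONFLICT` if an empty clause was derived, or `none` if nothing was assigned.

Answer: x3=F x4=F

Derivation:
unit clause [-4] forces x4=F; simplify:
  satisfied 3 clause(s); 3 remain; assigned so far: [4]
unit clause [-3] forces x3=F; simplify:
  satisfied 3 clause(s); 0 remain; assigned so far: [3, 4]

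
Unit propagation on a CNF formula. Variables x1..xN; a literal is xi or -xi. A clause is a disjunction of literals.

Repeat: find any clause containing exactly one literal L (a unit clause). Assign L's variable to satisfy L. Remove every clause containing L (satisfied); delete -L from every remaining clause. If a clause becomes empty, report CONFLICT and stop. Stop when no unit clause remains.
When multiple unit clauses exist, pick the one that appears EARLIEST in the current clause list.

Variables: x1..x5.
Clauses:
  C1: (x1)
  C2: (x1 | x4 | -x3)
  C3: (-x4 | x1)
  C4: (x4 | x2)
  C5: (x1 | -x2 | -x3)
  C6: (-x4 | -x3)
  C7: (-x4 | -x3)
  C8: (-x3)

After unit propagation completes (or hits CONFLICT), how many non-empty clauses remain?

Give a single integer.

unit clause [1] forces x1=T; simplify:
  satisfied 4 clause(s); 4 remain; assigned so far: [1]
unit clause [-3] forces x3=F; simplify:
  satisfied 3 clause(s); 1 remain; assigned so far: [1, 3]

Answer: 1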